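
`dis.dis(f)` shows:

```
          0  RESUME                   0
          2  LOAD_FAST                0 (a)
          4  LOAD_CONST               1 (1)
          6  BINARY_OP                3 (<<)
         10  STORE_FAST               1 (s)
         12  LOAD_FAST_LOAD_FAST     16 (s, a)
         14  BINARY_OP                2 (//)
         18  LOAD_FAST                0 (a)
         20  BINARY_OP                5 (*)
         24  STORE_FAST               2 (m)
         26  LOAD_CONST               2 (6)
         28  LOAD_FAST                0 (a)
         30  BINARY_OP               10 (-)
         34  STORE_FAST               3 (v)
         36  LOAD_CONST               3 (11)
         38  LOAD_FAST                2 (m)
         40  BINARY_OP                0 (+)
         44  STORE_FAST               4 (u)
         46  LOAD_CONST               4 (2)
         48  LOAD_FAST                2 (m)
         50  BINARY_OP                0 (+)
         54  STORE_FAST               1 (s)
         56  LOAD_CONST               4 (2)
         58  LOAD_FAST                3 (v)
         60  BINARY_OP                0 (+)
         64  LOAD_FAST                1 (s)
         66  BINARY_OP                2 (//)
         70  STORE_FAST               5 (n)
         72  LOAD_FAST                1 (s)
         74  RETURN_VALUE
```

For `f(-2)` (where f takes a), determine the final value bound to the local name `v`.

LOAD_FAST a → push -2. Stack: [-2]
LOAD_CONST → push 1. Stack: [-2, 1]
BINARY_OP << → -2 << 1 = -4. Stack: [-4]
STORE_FAST s → s=-4. Stack: []
LOAD_FAST_LOAD_FAST s,a → push -4,-2. Stack: [-4, -2]
BINARY_OP // → -4 // -2 = 2. Stack: [2]
LOAD_FAST a → push -2. Stack: [2, -2]
BINARY_OP * → 2 * -2 = -4. Stack: [-4]
STORE_FAST m → m=-4. Stack: []
LOAD_CONST → push 6. Stack: [6]
LOAD_FAST a → push -2. Stack: [6, -2]
BINARY_OP - → 6 - -2 = 8. Stack: [8]
STORE_FAST v → v=8. Stack: []
LOAD_CONST → push 11. Stack: [11]
LOAD_FAST m → push -4. Stack: [11, -4]
BINARY_OP + → 11 + -4 = 7. Stack: [7]
STORE_FAST u → u=7. Stack: []
LOAD_CONST → push 2. Stack: [2]
LOAD_FAST m → push -4. Stack: [2, -4]
BINARY_OP + → 2 + -4 = -2. Stack: [-2]
STORE_FAST s → s=-2. Stack: []
LOAD_CONST → push 2. Stack: [2]
LOAD_FAST v → push 8. Stack: [2, 8]
BINARY_OP + → 2 + 8 = 10. Stack: [10]
LOAD_FAST s → push -2. Stack: [10, -2]
BINARY_OP // → 10 // -2 = -5. Stack: [-5]
STORE_FAST n → n=-5. Stack: []
LOAD_FAST s → push -2. Stack: [-2]
RETURN_VALUE → return -2.

8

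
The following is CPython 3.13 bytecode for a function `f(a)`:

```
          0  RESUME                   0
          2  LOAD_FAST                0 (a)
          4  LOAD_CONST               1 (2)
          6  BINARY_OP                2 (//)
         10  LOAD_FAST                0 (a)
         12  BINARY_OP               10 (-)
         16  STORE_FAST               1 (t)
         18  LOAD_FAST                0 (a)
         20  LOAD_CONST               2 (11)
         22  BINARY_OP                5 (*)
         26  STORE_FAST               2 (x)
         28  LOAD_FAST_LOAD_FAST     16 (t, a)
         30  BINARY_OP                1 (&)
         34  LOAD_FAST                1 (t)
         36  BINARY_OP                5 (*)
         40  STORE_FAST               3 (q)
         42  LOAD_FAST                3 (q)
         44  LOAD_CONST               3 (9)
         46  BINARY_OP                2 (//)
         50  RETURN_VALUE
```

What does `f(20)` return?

-23

LOAD_FAST a → push 20. Stack: [20]
LOAD_CONST → push 2. Stack: [20, 2]
BINARY_OP // → 20 // 2 = 10. Stack: [10]
LOAD_FAST a → push 20. Stack: [10, 20]
BINARY_OP - → 10 - 20 = -10. Stack: [-10]
STORE_FAST t → t=-10. Stack: []
LOAD_FAST a → push 20. Stack: [20]
LOAD_CONST → push 11. Stack: [20, 11]
BINARY_OP * → 20 * 11 = 220. Stack: [220]
STORE_FAST x → x=220. Stack: []
LOAD_FAST_LOAD_FAST t,a → push -10,20. Stack: [-10, 20]
BINARY_OP & → -10 & 20 = 20. Stack: [20]
LOAD_FAST t → push -10. Stack: [20, -10]
BINARY_OP * → 20 * -10 = -200. Stack: [-200]
STORE_FAST q → q=-200. Stack: []
LOAD_FAST q → push -200. Stack: [-200]
LOAD_CONST → push 9. Stack: [-200, 9]
BINARY_OP // → -200 // 9 = -23. Stack: [-23]
RETURN_VALUE → return -23.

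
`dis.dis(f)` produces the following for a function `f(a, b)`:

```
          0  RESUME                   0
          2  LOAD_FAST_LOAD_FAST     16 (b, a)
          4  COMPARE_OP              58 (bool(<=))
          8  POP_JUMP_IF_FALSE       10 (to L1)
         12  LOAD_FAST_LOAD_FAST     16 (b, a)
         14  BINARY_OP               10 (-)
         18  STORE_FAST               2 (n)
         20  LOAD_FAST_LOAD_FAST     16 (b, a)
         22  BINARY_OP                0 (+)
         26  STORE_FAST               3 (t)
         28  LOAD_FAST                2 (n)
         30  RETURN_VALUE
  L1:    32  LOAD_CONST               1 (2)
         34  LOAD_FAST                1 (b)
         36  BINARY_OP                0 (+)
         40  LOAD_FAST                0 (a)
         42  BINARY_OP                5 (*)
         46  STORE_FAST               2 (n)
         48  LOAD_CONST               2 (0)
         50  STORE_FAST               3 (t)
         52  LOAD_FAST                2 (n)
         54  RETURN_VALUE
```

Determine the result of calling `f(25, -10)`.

LOAD_FAST_LOAD_FAST b,a → push -10,25. Stack: [-10, 25]
COMPARE_OP bool(<=) → -10 vs 25 = True. Stack: [True]
POP_JUMP_IF_FALSE → pop True; no jump. Stack: []
LOAD_FAST_LOAD_FAST b,a → push -10,25. Stack: [-10, 25]
BINARY_OP - → -10 - 25 = -35. Stack: [-35]
STORE_FAST n → n=-35. Stack: []
LOAD_FAST_LOAD_FAST b,a → push -10,25. Stack: [-10, 25]
BINARY_OP + → -10 + 25 = 15. Stack: [15]
STORE_FAST t → t=15. Stack: []
LOAD_FAST n → push -35. Stack: [-35]
RETURN_VALUE → return -35.

-35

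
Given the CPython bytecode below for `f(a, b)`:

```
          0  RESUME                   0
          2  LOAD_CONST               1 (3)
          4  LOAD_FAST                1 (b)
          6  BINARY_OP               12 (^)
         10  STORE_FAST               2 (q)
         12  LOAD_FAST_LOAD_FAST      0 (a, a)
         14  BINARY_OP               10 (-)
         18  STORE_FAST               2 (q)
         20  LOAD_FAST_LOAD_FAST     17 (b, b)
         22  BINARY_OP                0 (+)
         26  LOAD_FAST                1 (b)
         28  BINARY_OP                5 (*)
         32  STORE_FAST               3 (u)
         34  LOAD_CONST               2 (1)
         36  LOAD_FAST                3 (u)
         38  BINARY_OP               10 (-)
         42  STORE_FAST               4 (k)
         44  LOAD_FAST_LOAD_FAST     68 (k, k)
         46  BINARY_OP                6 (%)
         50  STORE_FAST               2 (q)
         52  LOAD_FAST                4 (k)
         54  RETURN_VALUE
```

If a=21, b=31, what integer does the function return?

-1921

LOAD_CONST → push 3. Stack: [3]
LOAD_FAST b → push 31. Stack: [3, 31]
BINARY_OP ^ → 3 ^ 31 = 28. Stack: [28]
STORE_FAST q → q=28. Stack: []
LOAD_FAST_LOAD_FAST a,a → push 21,21. Stack: [21, 21]
BINARY_OP - → 21 - 21 = 0. Stack: [0]
STORE_FAST q → q=0. Stack: []
LOAD_FAST_LOAD_FAST b,b → push 31,31. Stack: [31, 31]
BINARY_OP + → 31 + 31 = 62. Stack: [62]
LOAD_FAST b → push 31. Stack: [62, 31]
BINARY_OP * → 62 * 31 = 1922. Stack: [1922]
STORE_FAST u → u=1922. Stack: []
LOAD_CONST → push 1. Stack: [1]
LOAD_FAST u → push 1922. Stack: [1, 1922]
BINARY_OP - → 1 - 1922 = -1921. Stack: [-1921]
STORE_FAST k → k=-1921. Stack: []
LOAD_FAST_LOAD_FAST k,k → push -1921,-1921. Stack: [-1921, -1921]
BINARY_OP % → -1921 % -1921 = 0. Stack: [0]
STORE_FAST q → q=0. Stack: []
LOAD_FAST k → push -1921. Stack: [-1921]
RETURN_VALUE → return -1921.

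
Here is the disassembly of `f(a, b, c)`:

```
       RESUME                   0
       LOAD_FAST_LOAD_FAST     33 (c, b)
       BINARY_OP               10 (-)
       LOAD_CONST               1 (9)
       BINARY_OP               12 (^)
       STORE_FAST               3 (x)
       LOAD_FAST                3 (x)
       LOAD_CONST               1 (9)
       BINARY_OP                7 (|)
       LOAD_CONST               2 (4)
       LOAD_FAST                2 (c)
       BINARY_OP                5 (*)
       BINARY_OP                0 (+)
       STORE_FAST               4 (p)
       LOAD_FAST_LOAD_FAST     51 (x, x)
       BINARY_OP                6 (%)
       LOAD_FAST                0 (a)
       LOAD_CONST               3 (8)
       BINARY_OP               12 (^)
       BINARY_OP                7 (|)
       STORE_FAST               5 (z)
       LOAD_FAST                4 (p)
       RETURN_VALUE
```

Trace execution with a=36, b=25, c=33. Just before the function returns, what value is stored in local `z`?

LOAD_FAST_LOAD_FAST c,b → push 33,25. Stack: [33, 25]
BINARY_OP - → 33 - 25 = 8. Stack: [8]
LOAD_CONST → push 9. Stack: [8, 9]
BINARY_OP ^ → 8 ^ 9 = 1. Stack: [1]
STORE_FAST x → x=1. Stack: []
LOAD_FAST x → push 1. Stack: [1]
LOAD_CONST → push 9. Stack: [1, 9]
BINARY_OP | → 1 | 9 = 9. Stack: [9]
LOAD_CONST → push 4. Stack: [9, 4]
LOAD_FAST c → push 33. Stack: [9, 4, 33]
BINARY_OP * → 4 * 33 = 132. Stack: [9, 132]
BINARY_OP + → 9 + 132 = 141. Stack: [141]
STORE_FAST p → p=141. Stack: []
LOAD_FAST_LOAD_FAST x,x → push 1,1. Stack: [1, 1]
BINARY_OP % → 1 % 1 = 0. Stack: [0]
LOAD_FAST a → push 36. Stack: [0, 36]
LOAD_CONST → push 8. Stack: [0, 36, 8]
BINARY_OP ^ → 36 ^ 8 = 44. Stack: [0, 44]
BINARY_OP | → 0 | 44 = 44. Stack: [44]
STORE_FAST z → z=44. Stack: []
LOAD_FAST p → push 141. Stack: [141]
RETURN_VALUE → return 141.

44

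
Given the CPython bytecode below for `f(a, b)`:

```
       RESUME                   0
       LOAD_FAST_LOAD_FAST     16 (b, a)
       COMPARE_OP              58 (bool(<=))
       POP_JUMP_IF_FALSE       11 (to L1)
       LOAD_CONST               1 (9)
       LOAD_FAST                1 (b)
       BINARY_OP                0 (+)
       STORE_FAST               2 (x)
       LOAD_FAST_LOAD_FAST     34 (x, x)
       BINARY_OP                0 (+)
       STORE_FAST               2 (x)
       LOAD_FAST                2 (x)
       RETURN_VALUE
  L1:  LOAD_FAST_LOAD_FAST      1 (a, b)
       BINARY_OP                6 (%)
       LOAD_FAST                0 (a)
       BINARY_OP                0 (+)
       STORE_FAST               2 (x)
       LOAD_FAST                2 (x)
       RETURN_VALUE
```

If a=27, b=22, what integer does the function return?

LOAD_FAST_LOAD_FAST b,a → push 22,27. Stack: [22, 27]
COMPARE_OP bool(<=) → 22 vs 27 = True. Stack: [True]
POP_JUMP_IF_FALSE → pop True; no jump. Stack: []
LOAD_CONST → push 9. Stack: [9]
LOAD_FAST b → push 22. Stack: [9, 22]
BINARY_OP + → 9 + 22 = 31. Stack: [31]
STORE_FAST x → x=31. Stack: []
LOAD_FAST_LOAD_FAST x,x → push 31,31. Stack: [31, 31]
BINARY_OP + → 31 + 31 = 62. Stack: [62]
STORE_FAST x → x=62. Stack: []
LOAD_FAST x → push 62. Stack: [62]
RETURN_VALUE → return 62.

62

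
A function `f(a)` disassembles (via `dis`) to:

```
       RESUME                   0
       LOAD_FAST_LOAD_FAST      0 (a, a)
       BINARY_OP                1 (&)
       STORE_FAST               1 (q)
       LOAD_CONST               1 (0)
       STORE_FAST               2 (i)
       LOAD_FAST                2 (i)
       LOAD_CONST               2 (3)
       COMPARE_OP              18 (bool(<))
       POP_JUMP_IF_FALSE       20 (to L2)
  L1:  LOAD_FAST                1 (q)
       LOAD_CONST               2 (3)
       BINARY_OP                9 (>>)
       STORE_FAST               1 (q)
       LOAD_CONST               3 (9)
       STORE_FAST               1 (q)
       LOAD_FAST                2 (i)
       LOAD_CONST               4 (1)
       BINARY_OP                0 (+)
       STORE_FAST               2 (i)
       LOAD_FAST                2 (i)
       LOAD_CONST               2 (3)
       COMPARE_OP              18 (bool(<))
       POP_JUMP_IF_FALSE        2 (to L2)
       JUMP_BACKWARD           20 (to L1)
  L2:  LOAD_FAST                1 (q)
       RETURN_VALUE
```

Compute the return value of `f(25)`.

LOAD_FAST_LOAD_FAST a,a → push 25,25. Stack: [25, 25]
BINARY_OP & → 25 & 25 = 25. Stack: [25]
STORE_FAST q → q=25. Stack: []
LOAD_CONST → push 0. Stack: [0]
STORE_FAST i → i=0. Stack: []
LOAD_FAST i → push 0. Stack: [0]
LOAD_CONST → push 3. Stack: [0, 3]
COMPARE_OP bool(<) → 0 vs 3 = True. Stack: [True]
POP_JUMP_IF_FALSE → pop True; no jump. Stack: []
LOAD_FAST q → push 25. Stack: [25]
LOAD_CONST → push 3. Stack: [25, 3]
BINARY_OP >> → 25 >> 3 = 3. Stack: [3]
STORE_FAST q → q=3. Stack: []
LOAD_CONST → push 9. Stack: [9]
STORE_FAST q → q=9. Stack: []
LOAD_FAST i → push 0. Stack: [0]
LOAD_CONST → push 1. Stack: [0, 1]
BINARY_OP + → 0 + 1 = 1. Stack: [1]
STORE_FAST i → i=1. Stack: []
LOAD_FAST i → push 1. Stack: [1]
LOAD_CONST → push 3. Stack: [1, 3]
COMPARE_OP bool(<) → 1 vs 3 = True. Stack: [True]
POP_JUMP_IF_FALSE → pop True; no jump. Stack: []
LOAD_FAST q → push 9. Stack: [9]
LOAD_CONST → push 3. Stack: [9, 3]
BINARY_OP >> → 9 >> 3 = 1. Stack: [1]
STORE_FAST q → q=1. Stack: []
LOAD_CONST → push 9. Stack: [9]
STORE_FAST q → q=9. Stack: []
LOAD_FAST i → push 1. Stack: [1]
LOAD_CONST → push 1. Stack: [1, 1]
BINARY_OP + → 1 + 1 = 2. Stack: [2]
STORE_FAST i → i=2. Stack: []
LOAD_FAST i → push 2. Stack: [2]
LOAD_CONST → push 3. Stack: [2, 3]
COMPARE_OP bool(<) → 2 vs 3 = True. Stack: [True]
POP_JUMP_IF_FALSE → pop True; no jump. Stack: []
LOAD_FAST q → push 9. Stack: [9]
LOAD_CONST → push 3. Stack: [9, 3]
BINARY_OP >> → 9 >> 3 = 1. Stack: [1]
STORE_FAST q → q=1. Stack: []
LOAD_CONST → push 9. Stack: [9]
STORE_FAST q → q=9. Stack: []
LOAD_FAST i → push 2. Stack: [2]
LOAD_CONST → push 1. Stack: [2, 1]
BINARY_OP + → 2 + 1 = 3. Stack: [3]
STORE_FAST i → i=3. Stack: []
LOAD_FAST i → push 3. Stack: [3]
LOAD_CONST → push 3. Stack: [3, 3]
COMPARE_OP bool(<) → 3 vs 3 = False. Stack: [False]
POP_JUMP_IF_FALSE → pop False; jump. Stack: []
LOAD_FAST q → push 9. Stack: [9]
RETURN_VALUE → return 9.

9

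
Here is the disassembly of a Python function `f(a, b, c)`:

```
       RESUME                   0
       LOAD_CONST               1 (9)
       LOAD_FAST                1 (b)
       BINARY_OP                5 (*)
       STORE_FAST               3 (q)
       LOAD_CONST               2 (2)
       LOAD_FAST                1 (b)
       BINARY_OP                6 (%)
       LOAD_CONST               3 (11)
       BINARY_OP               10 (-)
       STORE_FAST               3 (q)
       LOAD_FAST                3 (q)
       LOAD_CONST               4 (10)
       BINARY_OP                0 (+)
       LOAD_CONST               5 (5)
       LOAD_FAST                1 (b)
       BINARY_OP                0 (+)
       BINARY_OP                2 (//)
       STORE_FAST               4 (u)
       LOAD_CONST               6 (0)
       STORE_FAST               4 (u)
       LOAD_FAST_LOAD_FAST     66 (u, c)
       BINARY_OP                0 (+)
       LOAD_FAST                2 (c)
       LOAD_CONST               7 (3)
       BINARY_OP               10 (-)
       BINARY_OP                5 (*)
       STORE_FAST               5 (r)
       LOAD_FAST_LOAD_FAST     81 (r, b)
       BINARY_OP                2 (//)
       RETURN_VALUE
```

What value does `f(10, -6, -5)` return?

-7

LOAD_CONST → push 9. Stack: [9]
LOAD_FAST b → push -6. Stack: [9, -6]
BINARY_OP * → 9 * -6 = -54. Stack: [-54]
STORE_FAST q → q=-54. Stack: []
LOAD_CONST → push 2. Stack: [2]
LOAD_FAST b → push -6. Stack: [2, -6]
BINARY_OP % → 2 % -6 = -4. Stack: [-4]
LOAD_CONST → push 11. Stack: [-4, 11]
BINARY_OP - → -4 - 11 = -15. Stack: [-15]
STORE_FAST q → q=-15. Stack: []
LOAD_FAST q → push -15. Stack: [-15]
LOAD_CONST → push 10. Stack: [-15, 10]
BINARY_OP + → -15 + 10 = -5. Stack: [-5]
LOAD_CONST → push 5. Stack: [-5, 5]
LOAD_FAST b → push -6. Stack: [-5, 5, -6]
BINARY_OP + → 5 + -6 = -1. Stack: [-5, -1]
BINARY_OP // → -5 // -1 = 5. Stack: [5]
STORE_FAST u → u=5. Stack: []
LOAD_CONST → push 0. Stack: [0]
STORE_FAST u → u=0. Stack: []
LOAD_FAST_LOAD_FAST u,c → push 0,-5. Stack: [0, -5]
BINARY_OP + → 0 + -5 = -5. Stack: [-5]
LOAD_FAST c → push -5. Stack: [-5, -5]
LOAD_CONST → push 3. Stack: [-5, -5, 3]
BINARY_OP - → -5 - 3 = -8. Stack: [-5, -8]
BINARY_OP * → -5 * -8 = 40. Stack: [40]
STORE_FAST r → r=40. Stack: []
LOAD_FAST_LOAD_FAST r,b → push 40,-6. Stack: [40, -6]
BINARY_OP // → 40 // -6 = -7. Stack: [-7]
RETURN_VALUE → return -7.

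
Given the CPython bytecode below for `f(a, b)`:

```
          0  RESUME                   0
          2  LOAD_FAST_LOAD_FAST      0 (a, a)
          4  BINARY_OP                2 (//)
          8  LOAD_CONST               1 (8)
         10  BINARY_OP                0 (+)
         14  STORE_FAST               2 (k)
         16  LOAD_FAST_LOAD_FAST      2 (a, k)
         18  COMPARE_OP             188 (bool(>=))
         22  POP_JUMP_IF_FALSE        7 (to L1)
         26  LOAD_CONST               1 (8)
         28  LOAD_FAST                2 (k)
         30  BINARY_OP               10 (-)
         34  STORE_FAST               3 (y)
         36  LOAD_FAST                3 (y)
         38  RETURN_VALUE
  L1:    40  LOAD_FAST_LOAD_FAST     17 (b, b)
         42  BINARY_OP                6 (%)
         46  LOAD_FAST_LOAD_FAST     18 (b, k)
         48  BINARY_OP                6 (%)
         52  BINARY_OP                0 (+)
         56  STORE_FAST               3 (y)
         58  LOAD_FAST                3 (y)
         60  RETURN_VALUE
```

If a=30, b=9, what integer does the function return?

-1

LOAD_FAST_LOAD_FAST a,a → push 30,30. Stack: [30, 30]
BINARY_OP // → 30 // 30 = 1. Stack: [1]
LOAD_CONST → push 8. Stack: [1, 8]
BINARY_OP + → 1 + 8 = 9. Stack: [9]
STORE_FAST k → k=9. Stack: []
LOAD_FAST_LOAD_FAST a,k → push 30,9. Stack: [30, 9]
COMPARE_OP bool(>=) → 30 vs 9 = True. Stack: [True]
POP_JUMP_IF_FALSE → pop True; no jump. Stack: []
LOAD_CONST → push 8. Stack: [8]
LOAD_FAST k → push 9. Stack: [8, 9]
BINARY_OP - → 8 - 9 = -1. Stack: [-1]
STORE_FAST y → y=-1. Stack: []
LOAD_FAST y → push -1. Stack: [-1]
RETURN_VALUE → return -1.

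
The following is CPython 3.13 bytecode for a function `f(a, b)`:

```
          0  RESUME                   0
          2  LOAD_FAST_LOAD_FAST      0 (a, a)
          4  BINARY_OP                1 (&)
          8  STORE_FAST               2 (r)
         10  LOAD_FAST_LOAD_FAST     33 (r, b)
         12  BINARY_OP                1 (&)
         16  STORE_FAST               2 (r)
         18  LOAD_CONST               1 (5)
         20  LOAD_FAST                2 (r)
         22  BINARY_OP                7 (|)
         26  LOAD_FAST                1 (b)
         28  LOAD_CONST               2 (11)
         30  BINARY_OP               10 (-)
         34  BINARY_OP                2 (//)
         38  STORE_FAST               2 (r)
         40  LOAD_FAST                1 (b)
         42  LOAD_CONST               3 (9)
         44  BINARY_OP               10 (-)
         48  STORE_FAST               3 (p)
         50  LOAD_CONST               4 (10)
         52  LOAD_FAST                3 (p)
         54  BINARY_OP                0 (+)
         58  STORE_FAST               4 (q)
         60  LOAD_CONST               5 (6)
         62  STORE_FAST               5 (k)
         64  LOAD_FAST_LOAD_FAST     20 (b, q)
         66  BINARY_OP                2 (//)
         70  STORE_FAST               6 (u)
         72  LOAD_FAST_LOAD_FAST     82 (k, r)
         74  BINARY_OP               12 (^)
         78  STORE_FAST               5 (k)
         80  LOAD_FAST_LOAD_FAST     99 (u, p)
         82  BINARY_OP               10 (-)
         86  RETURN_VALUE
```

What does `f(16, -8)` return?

LOAD_FAST_LOAD_FAST a,a → push 16,16. Stack: [16, 16]
BINARY_OP & → 16 & 16 = 16. Stack: [16]
STORE_FAST r → r=16. Stack: []
LOAD_FAST_LOAD_FAST r,b → push 16,-8. Stack: [16, -8]
BINARY_OP & → 16 & -8 = 16. Stack: [16]
STORE_FAST r → r=16. Stack: []
LOAD_CONST → push 5. Stack: [5]
LOAD_FAST r → push 16. Stack: [5, 16]
BINARY_OP | → 5 | 16 = 21. Stack: [21]
LOAD_FAST b → push -8. Stack: [21, -8]
LOAD_CONST → push 11. Stack: [21, -8, 11]
BINARY_OP - → -8 - 11 = -19. Stack: [21, -19]
BINARY_OP // → 21 // -19 = -2. Stack: [-2]
STORE_FAST r → r=-2. Stack: []
LOAD_FAST b → push -8. Stack: [-8]
LOAD_CONST → push 9. Stack: [-8, 9]
BINARY_OP - → -8 - 9 = -17. Stack: [-17]
STORE_FAST p → p=-17. Stack: []
LOAD_CONST → push 10. Stack: [10]
LOAD_FAST p → push -17. Stack: [10, -17]
BINARY_OP + → 10 + -17 = -7. Stack: [-7]
STORE_FAST q → q=-7. Stack: []
LOAD_CONST → push 6. Stack: [6]
STORE_FAST k → k=6. Stack: []
LOAD_FAST_LOAD_FAST b,q → push -8,-7. Stack: [-8, -7]
BINARY_OP // → -8 // -7 = 1. Stack: [1]
STORE_FAST u → u=1. Stack: []
LOAD_FAST_LOAD_FAST k,r → push 6,-2. Stack: [6, -2]
BINARY_OP ^ → 6 ^ -2 = -8. Stack: [-8]
STORE_FAST k → k=-8. Stack: []
LOAD_FAST_LOAD_FAST u,p → push 1,-17. Stack: [1, -17]
BINARY_OP - → 1 - -17 = 18. Stack: [18]
RETURN_VALUE → return 18.

18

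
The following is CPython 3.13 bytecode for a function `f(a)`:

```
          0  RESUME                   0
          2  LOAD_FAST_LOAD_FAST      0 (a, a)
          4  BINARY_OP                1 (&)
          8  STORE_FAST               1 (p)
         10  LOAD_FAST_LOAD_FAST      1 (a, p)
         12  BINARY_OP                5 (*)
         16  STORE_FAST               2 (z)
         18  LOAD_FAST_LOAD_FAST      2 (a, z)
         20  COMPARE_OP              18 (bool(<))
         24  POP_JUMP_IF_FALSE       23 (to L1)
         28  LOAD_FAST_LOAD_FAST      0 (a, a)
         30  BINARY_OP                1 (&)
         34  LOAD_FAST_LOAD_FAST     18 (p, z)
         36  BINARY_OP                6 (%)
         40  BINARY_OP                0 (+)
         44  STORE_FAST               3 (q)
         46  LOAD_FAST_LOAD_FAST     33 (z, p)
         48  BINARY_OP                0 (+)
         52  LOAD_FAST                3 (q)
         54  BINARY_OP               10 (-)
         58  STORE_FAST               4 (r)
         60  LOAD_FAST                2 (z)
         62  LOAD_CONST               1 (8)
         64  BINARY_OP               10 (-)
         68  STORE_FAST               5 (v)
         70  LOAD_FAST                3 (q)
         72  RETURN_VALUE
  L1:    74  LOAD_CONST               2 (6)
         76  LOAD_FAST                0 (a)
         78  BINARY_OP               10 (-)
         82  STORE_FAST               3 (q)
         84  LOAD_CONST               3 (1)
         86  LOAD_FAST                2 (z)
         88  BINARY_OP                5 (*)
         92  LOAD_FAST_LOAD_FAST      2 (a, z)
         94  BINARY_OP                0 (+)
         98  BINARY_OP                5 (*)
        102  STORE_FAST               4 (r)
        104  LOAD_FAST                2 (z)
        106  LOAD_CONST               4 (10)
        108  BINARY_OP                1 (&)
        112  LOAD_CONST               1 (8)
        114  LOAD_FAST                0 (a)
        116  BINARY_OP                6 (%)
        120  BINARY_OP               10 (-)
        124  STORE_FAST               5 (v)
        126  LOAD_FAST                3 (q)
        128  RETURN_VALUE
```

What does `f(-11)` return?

LOAD_FAST_LOAD_FAST a,a → push -11,-11. Stack: [-11, -11]
BINARY_OP & → -11 & -11 = -11. Stack: [-11]
STORE_FAST p → p=-11. Stack: []
LOAD_FAST_LOAD_FAST a,p → push -11,-11. Stack: [-11, -11]
BINARY_OP * → -11 * -11 = 121. Stack: [121]
STORE_FAST z → z=121. Stack: []
LOAD_FAST_LOAD_FAST a,z → push -11,121. Stack: [-11, 121]
COMPARE_OP bool(<) → -11 vs 121 = True. Stack: [True]
POP_JUMP_IF_FALSE → pop True; no jump. Stack: []
LOAD_FAST_LOAD_FAST a,a → push -11,-11. Stack: [-11, -11]
BINARY_OP & → -11 & -11 = -11. Stack: [-11]
LOAD_FAST_LOAD_FAST p,z → push -11,121. Stack: [-11, -11, 121]
BINARY_OP % → -11 % 121 = 110. Stack: [-11, 110]
BINARY_OP + → -11 + 110 = 99. Stack: [99]
STORE_FAST q → q=99. Stack: []
LOAD_FAST_LOAD_FAST z,p → push 121,-11. Stack: [121, -11]
BINARY_OP + → 121 + -11 = 110. Stack: [110]
LOAD_FAST q → push 99. Stack: [110, 99]
BINARY_OP - → 110 - 99 = 11. Stack: [11]
STORE_FAST r → r=11. Stack: []
LOAD_FAST z → push 121. Stack: [121]
LOAD_CONST → push 8. Stack: [121, 8]
BINARY_OP - → 121 - 8 = 113. Stack: [113]
STORE_FAST v → v=113. Stack: []
LOAD_FAST q → push 99. Stack: [99]
RETURN_VALUE → return 99.

99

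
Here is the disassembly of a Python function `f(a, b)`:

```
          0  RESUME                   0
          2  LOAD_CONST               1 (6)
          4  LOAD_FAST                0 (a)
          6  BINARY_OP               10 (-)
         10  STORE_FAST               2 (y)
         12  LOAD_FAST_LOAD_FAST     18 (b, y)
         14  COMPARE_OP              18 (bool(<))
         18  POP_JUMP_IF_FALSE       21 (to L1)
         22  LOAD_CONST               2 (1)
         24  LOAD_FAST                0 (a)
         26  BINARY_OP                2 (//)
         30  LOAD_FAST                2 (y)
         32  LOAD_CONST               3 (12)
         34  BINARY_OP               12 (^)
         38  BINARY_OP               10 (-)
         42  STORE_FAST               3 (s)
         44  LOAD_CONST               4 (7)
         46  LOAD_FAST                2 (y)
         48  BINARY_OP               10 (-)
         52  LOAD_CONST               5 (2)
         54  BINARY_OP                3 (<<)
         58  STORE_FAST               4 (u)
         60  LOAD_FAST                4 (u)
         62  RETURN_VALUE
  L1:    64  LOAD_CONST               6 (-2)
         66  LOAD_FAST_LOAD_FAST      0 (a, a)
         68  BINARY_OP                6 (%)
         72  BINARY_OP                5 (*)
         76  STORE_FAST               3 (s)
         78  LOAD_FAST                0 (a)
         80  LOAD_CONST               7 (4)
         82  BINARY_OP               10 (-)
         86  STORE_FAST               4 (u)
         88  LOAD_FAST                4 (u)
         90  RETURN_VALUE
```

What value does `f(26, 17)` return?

22

LOAD_CONST → push 6. Stack: [6]
LOAD_FAST a → push 26. Stack: [6, 26]
BINARY_OP - → 6 - 26 = -20. Stack: [-20]
STORE_FAST y → y=-20. Stack: []
LOAD_FAST_LOAD_FAST b,y → push 17,-20. Stack: [17, -20]
COMPARE_OP bool(<) → 17 vs -20 = False. Stack: [False]
POP_JUMP_IF_FALSE → pop False; jump. Stack: []
LOAD_CONST → push -2. Stack: [-2]
LOAD_FAST_LOAD_FAST a,a → push 26,26. Stack: [-2, 26, 26]
BINARY_OP % → 26 % 26 = 0. Stack: [-2, 0]
BINARY_OP * → -2 * 0 = 0. Stack: [0]
STORE_FAST s → s=0. Stack: []
LOAD_FAST a → push 26. Stack: [26]
LOAD_CONST → push 4. Stack: [26, 4]
BINARY_OP - → 26 - 4 = 22. Stack: [22]
STORE_FAST u → u=22. Stack: []
LOAD_FAST u → push 22. Stack: [22]
RETURN_VALUE → return 22.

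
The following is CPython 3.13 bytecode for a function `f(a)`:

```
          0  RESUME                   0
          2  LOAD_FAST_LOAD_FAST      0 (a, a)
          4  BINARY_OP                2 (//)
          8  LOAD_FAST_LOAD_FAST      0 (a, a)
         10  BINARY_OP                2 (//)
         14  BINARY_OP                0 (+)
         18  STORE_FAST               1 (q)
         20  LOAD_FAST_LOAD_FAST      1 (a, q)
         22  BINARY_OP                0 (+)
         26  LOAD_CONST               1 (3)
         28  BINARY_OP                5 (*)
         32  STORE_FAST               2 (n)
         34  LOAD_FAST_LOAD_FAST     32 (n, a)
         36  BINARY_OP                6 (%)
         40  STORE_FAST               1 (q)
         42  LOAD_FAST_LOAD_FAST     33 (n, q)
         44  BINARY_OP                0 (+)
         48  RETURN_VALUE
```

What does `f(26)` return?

90

LOAD_FAST_LOAD_FAST a,a → push 26,26. Stack: [26, 26]
BINARY_OP // → 26 // 26 = 1. Stack: [1]
LOAD_FAST_LOAD_FAST a,a → push 26,26. Stack: [1, 26, 26]
BINARY_OP // → 26 // 26 = 1. Stack: [1, 1]
BINARY_OP + → 1 + 1 = 2. Stack: [2]
STORE_FAST q → q=2. Stack: []
LOAD_FAST_LOAD_FAST a,q → push 26,2. Stack: [26, 2]
BINARY_OP + → 26 + 2 = 28. Stack: [28]
LOAD_CONST → push 3. Stack: [28, 3]
BINARY_OP * → 28 * 3 = 84. Stack: [84]
STORE_FAST n → n=84. Stack: []
LOAD_FAST_LOAD_FAST n,a → push 84,26. Stack: [84, 26]
BINARY_OP % → 84 % 26 = 6. Stack: [6]
STORE_FAST q → q=6. Stack: []
LOAD_FAST_LOAD_FAST n,q → push 84,6. Stack: [84, 6]
BINARY_OP + → 84 + 6 = 90. Stack: [90]
RETURN_VALUE → return 90.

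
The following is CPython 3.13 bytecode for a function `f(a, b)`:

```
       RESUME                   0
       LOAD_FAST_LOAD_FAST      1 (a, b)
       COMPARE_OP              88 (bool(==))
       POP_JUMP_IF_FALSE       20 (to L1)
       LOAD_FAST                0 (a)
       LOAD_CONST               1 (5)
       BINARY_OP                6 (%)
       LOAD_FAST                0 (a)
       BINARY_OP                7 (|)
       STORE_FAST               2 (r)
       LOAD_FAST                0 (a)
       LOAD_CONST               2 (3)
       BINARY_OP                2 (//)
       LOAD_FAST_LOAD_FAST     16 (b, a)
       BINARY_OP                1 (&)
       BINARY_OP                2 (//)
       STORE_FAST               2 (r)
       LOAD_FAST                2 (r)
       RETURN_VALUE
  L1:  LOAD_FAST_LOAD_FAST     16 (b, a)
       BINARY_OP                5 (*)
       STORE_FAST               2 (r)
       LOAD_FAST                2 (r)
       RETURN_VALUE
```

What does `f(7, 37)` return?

259

LOAD_FAST_LOAD_FAST a,b → push 7,37. Stack: [7, 37]
COMPARE_OP bool(==) → 7 vs 37 = False. Stack: [False]
POP_JUMP_IF_FALSE → pop False; jump. Stack: []
LOAD_FAST_LOAD_FAST b,a → push 37,7. Stack: [37, 7]
BINARY_OP * → 37 * 7 = 259. Stack: [259]
STORE_FAST r → r=259. Stack: []
LOAD_FAST r → push 259. Stack: [259]
RETURN_VALUE → return 259.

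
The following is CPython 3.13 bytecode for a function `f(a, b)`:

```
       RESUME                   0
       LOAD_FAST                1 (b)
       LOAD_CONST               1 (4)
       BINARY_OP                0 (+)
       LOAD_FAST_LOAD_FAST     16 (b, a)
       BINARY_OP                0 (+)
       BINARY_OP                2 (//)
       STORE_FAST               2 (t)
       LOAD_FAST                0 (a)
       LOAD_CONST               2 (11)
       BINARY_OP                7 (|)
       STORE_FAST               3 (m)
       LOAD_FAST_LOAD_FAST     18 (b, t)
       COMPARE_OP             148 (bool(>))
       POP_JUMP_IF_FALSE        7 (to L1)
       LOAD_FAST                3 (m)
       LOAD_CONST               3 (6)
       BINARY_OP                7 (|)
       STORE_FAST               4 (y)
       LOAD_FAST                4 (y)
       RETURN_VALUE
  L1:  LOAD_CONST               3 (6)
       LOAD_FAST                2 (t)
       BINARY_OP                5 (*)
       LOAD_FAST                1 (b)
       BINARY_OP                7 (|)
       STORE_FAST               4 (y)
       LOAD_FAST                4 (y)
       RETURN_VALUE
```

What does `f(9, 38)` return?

15

LOAD_FAST b → push 38. Stack: [38]
LOAD_CONST → push 4. Stack: [38, 4]
BINARY_OP + → 38 + 4 = 42. Stack: [42]
LOAD_FAST_LOAD_FAST b,a → push 38,9. Stack: [42, 38, 9]
BINARY_OP + → 38 + 9 = 47. Stack: [42, 47]
BINARY_OP // → 42 // 47 = 0. Stack: [0]
STORE_FAST t → t=0. Stack: []
LOAD_FAST a → push 9. Stack: [9]
LOAD_CONST → push 11. Stack: [9, 11]
BINARY_OP | → 9 | 11 = 11. Stack: [11]
STORE_FAST m → m=11. Stack: []
LOAD_FAST_LOAD_FAST b,t → push 38,0. Stack: [38, 0]
COMPARE_OP bool(>) → 38 vs 0 = True. Stack: [True]
POP_JUMP_IF_FALSE → pop True; no jump. Stack: []
LOAD_FAST m → push 11. Stack: [11]
LOAD_CONST → push 6. Stack: [11, 6]
BINARY_OP | → 11 | 6 = 15. Stack: [15]
STORE_FAST y → y=15. Stack: []
LOAD_FAST y → push 15. Stack: [15]
RETURN_VALUE → return 15.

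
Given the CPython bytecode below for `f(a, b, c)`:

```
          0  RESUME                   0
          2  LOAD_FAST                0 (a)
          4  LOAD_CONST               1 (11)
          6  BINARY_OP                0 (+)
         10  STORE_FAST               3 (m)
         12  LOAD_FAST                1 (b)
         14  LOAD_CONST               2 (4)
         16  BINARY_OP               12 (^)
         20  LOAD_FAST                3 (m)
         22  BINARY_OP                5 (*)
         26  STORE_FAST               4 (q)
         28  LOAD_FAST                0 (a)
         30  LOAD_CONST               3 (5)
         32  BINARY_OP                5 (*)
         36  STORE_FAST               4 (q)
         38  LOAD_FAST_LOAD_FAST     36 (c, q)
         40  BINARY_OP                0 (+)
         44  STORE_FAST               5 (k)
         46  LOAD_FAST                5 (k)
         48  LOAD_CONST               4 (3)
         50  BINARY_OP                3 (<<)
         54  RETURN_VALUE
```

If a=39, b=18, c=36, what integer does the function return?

1848

LOAD_FAST a → push 39. Stack: [39]
LOAD_CONST → push 11. Stack: [39, 11]
BINARY_OP + → 39 + 11 = 50. Stack: [50]
STORE_FAST m → m=50. Stack: []
LOAD_FAST b → push 18. Stack: [18]
LOAD_CONST → push 4. Stack: [18, 4]
BINARY_OP ^ → 18 ^ 4 = 22. Stack: [22]
LOAD_FAST m → push 50. Stack: [22, 50]
BINARY_OP * → 22 * 50 = 1100. Stack: [1100]
STORE_FAST q → q=1100. Stack: []
LOAD_FAST a → push 39. Stack: [39]
LOAD_CONST → push 5. Stack: [39, 5]
BINARY_OP * → 39 * 5 = 195. Stack: [195]
STORE_FAST q → q=195. Stack: []
LOAD_FAST_LOAD_FAST c,q → push 36,195. Stack: [36, 195]
BINARY_OP + → 36 + 195 = 231. Stack: [231]
STORE_FAST k → k=231. Stack: []
LOAD_FAST k → push 231. Stack: [231]
LOAD_CONST → push 3. Stack: [231, 3]
BINARY_OP << → 231 << 3 = 1848. Stack: [1848]
RETURN_VALUE → return 1848.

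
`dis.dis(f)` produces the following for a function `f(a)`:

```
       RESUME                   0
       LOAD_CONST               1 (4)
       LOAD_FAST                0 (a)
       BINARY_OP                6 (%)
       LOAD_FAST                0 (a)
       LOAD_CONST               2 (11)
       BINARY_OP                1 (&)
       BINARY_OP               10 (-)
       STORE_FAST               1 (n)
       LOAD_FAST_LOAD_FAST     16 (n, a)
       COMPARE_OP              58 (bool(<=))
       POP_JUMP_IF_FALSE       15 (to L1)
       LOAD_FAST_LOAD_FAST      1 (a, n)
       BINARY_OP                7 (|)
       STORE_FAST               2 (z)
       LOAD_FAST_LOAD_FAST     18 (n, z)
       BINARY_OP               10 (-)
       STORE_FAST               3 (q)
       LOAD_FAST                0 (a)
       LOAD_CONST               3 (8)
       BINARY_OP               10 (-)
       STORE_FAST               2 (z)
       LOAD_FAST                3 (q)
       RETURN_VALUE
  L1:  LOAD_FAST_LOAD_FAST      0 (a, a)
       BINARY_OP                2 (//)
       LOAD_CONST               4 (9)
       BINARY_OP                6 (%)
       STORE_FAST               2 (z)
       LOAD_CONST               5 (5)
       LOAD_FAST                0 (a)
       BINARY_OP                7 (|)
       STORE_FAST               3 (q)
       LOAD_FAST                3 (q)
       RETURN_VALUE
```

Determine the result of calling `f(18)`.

-16

LOAD_CONST → push 4. Stack: [4]
LOAD_FAST a → push 18. Stack: [4, 18]
BINARY_OP % → 4 % 18 = 4. Stack: [4]
LOAD_FAST a → push 18. Stack: [4, 18]
LOAD_CONST → push 11. Stack: [4, 18, 11]
BINARY_OP & → 18 & 11 = 2. Stack: [4, 2]
BINARY_OP - → 4 - 2 = 2. Stack: [2]
STORE_FAST n → n=2. Stack: []
LOAD_FAST_LOAD_FAST n,a → push 2,18. Stack: [2, 18]
COMPARE_OP bool(<=) → 2 vs 18 = True. Stack: [True]
POP_JUMP_IF_FALSE → pop True; no jump. Stack: []
LOAD_FAST_LOAD_FAST a,n → push 18,2. Stack: [18, 2]
BINARY_OP | → 18 | 2 = 18. Stack: [18]
STORE_FAST z → z=18. Stack: []
LOAD_FAST_LOAD_FAST n,z → push 2,18. Stack: [2, 18]
BINARY_OP - → 2 - 18 = -16. Stack: [-16]
STORE_FAST q → q=-16. Stack: []
LOAD_FAST a → push 18. Stack: [18]
LOAD_CONST → push 8. Stack: [18, 8]
BINARY_OP - → 18 - 8 = 10. Stack: [10]
STORE_FAST z → z=10. Stack: []
LOAD_FAST q → push -16. Stack: [-16]
RETURN_VALUE → return -16.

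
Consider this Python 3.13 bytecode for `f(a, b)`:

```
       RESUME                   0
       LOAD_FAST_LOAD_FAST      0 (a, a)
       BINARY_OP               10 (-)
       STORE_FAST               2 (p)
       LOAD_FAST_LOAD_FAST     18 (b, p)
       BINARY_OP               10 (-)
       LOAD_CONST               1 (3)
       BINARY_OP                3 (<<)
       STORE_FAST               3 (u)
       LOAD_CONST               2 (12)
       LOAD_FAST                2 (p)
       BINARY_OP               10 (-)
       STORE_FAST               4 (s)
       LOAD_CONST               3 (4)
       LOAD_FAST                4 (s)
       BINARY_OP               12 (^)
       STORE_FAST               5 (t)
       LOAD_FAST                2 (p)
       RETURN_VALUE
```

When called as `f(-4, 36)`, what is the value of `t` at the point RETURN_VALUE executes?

8

LOAD_FAST_LOAD_FAST a,a → push -4,-4. Stack: [-4, -4]
BINARY_OP - → -4 - -4 = 0. Stack: [0]
STORE_FAST p → p=0. Stack: []
LOAD_FAST_LOAD_FAST b,p → push 36,0. Stack: [36, 0]
BINARY_OP - → 36 - 0 = 36. Stack: [36]
LOAD_CONST → push 3. Stack: [36, 3]
BINARY_OP << → 36 << 3 = 288. Stack: [288]
STORE_FAST u → u=288. Stack: []
LOAD_CONST → push 12. Stack: [12]
LOAD_FAST p → push 0. Stack: [12, 0]
BINARY_OP - → 12 - 0 = 12. Stack: [12]
STORE_FAST s → s=12. Stack: []
LOAD_CONST → push 4. Stack: [4]
LOAD_FAST s → push 12. Stack: [4, 12]
BINARY_OP ^ → 4 ^ 12 = 8. Stack: [8]
STORE_FAST t → t=8. Stack: []
LOAD_FAST p → push 0. Stack: [0]
RETURN_VALUE → return 0.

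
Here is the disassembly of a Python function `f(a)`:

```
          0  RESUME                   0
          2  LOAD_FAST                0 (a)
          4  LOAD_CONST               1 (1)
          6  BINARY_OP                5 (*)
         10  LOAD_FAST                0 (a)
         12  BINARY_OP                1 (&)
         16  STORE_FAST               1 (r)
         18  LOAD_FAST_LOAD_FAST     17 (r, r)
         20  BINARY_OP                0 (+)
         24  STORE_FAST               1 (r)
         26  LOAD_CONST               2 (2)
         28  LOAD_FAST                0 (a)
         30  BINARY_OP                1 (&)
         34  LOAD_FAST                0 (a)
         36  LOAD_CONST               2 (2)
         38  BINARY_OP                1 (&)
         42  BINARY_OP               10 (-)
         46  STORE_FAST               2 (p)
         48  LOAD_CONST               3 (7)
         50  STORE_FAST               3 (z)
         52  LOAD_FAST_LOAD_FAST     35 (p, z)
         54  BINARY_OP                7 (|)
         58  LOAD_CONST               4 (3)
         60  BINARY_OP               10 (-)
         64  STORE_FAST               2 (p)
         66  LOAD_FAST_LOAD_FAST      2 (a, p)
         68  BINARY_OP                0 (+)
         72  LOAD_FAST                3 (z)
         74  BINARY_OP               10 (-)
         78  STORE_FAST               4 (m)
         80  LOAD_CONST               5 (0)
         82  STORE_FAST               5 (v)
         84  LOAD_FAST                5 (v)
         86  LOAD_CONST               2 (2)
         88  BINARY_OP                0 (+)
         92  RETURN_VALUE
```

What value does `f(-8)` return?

2

LOAD_FAST a → push -8. Stack: [-8]
LOAD_CONST → push 1. Stack: [-8, 1]
BINARY_OP * → -8 * 1 = -8. Stack: [-8]
LOAD_FAST a → push -8. Stack: [-8, -8]
BINARY_OP & → -8 & -8 = -8. Stack: [-8]
STORE_FAST r → r=-8. Stack: []
LOAD_FAST_LOAD_FAST r,r → push -8,-8. Stack: [-8, -8]
BINARY_OP + → -8 + -8 = -16. Stack: [-16]
STORE_FAST r → r=-16. Stack: []
LOAD_CONST → push 2. Stack: [2]
LOAD_FAST a → push -8. Stack: [2, -8]
BINARY_OP & → 2 & -8 = 0. Stack: [0]
LOAD_FAST a → push -8. Stack: [0, -8]
LOAD_CONST → push 2. Stack: [0, -8, 2]
BINARY_OP & → -8 & 2 = 0. Stack: [0, 0]
BINARY_OP - → 0 - 0 = 0. Stack: [0]
STORE_FAST p → p=0. Stack: []
LOAD_CONST → push 7. Stack: [7]
STORE_FAST z → z=7. Stack: []
LOAD_FAST_LOAD_FAST p,z → push 0,7. Stack: [0, 7]
BINARY_OP | → 0 | 7 = 7. Stack: [7]
LOAD_CONST → push 3. Stack: [7, 3]
BINARY_OP - → 7 - 3 = 4. Stack: [4]
STORE_FAST p → p=4. Stack: []
LOAD_FAST_LOAD_FAST a,p → push -8,4. Stack: [-8, 4]
BINARY_OP + → -8 + 4 = -4. Stack: [-4]
LOAD_FAST z → push 7. Stack: [-4, 7]
BINARY_OP - → -4 - 7 = -11. Stack: [-11]
STORE_FAST m → m=-11. Stack: []
LOAD_CONST → push 0. Stack: [0]
STORE_FAST v → v=0. Stack: []
LOAD_FAST v → push 0. Stack: [0]
LOAD_CONST → push 2. Stack: [0, 2]
BINARY_OP + → 0 + 2 = 2. Stack: [2]
RETURN_VALUE → return 2.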